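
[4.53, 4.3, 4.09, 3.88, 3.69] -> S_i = 4.53*0.95^i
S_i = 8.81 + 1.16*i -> [8.81, 9.97, 11.13, 12.29, 13.45]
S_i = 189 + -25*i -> [189, 164, 139, 114, 89]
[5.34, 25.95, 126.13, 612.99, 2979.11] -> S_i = 5.34*4.86^i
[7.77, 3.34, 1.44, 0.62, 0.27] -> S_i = 7.77*0.43^i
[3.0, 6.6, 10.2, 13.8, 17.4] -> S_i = 3.00 + 3.60*i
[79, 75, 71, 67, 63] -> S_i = 79 + -4*i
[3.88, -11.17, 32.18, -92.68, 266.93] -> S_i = 3.88*(-2.88)^i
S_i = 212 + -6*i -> [212, 206, 200, 194, 188]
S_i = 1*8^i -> [1, 8, 64, 512, 4096]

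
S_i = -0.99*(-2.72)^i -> [-0.99, 2.69, -7.32, 19.92, -54.19]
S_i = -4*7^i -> [-4, -28, -196, -1372, -9604]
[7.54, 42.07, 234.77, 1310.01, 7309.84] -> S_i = 7.54*5.58^i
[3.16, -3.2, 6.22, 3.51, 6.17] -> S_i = Random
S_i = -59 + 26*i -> [-59, -33, -7, 19, 45]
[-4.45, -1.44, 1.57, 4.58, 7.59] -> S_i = -4.45 + 3.01*i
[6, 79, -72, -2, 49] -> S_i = Random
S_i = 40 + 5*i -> [40, 45, 50, 55, 60]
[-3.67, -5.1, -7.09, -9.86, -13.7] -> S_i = -3.67*1.39^i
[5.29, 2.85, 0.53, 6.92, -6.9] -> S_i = Random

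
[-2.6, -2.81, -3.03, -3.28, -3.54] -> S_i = -2.60*1.08^i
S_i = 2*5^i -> [2, 10, 50, 250, 1250]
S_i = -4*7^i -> [-4, -28, -196, -1372, -9604]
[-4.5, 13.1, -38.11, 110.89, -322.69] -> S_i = -4.50*(-2.91)^i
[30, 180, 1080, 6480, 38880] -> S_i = 30*6^i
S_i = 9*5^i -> [9, 45, 225, 1125, 5625]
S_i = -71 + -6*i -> [-71, -77, -83, -89, -95]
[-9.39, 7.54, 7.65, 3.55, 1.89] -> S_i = Random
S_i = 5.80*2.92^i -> [5.8, 16.94, 49.45, 144.4, 421.66]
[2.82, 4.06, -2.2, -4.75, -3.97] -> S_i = Random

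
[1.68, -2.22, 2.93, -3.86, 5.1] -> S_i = 1.68*(-1.32)^i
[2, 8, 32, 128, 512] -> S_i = 2*4^i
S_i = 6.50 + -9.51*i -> [6.5, -3.01, -12.52, -22.03, -31.54]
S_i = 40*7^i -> [40, 280, 1960, 13720, 96040]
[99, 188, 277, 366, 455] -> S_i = 99 + 89*i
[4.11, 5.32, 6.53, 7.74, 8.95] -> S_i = 4.11 + 1.21*i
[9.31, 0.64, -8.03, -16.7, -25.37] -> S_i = 9.31 + -8.67*i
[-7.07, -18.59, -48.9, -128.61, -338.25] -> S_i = -7.07*2.63^i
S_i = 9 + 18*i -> [9, 27, 45, 63, 81]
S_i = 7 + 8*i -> [7, 15, 23, 31, 39]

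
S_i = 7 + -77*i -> [7, -70, -147, -224, -301]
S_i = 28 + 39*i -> [28, 67, 106, 145, 184]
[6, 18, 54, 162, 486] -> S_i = 6*3^i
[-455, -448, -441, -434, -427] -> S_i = -455 + 7*i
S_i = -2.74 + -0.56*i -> [-2.74, -3.3, -3.86, -4.42, -4.98]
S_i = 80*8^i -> [80, 640, 5120, 40960, 327680]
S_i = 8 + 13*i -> [8, 21, 34, 47, 60]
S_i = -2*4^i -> [-2, -8, -32, -128, -512]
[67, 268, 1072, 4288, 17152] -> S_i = 67*4^i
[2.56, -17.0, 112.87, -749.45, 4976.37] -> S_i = 2.56*(-6.64)^i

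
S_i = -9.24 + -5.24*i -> [-9.24, -14.48, -19.72, -24.96, -30.2]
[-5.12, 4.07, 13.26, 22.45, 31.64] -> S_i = -5.12 + 9.19*i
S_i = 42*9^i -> [42, 378, 3402, 30618, 275562]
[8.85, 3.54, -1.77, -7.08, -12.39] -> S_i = 8.85 + -5.31*i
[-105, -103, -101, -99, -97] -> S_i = -105 + 2*i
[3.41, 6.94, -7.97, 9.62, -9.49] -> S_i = Random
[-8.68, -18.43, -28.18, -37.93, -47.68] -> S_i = -8.68 + -9.75*i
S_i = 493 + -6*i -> [493, 487, 481, 475, 469]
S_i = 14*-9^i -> [14, -126, 1134, -10206, 91854]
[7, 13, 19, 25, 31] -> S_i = 7 + 6*i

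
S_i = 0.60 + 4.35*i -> [0.6, 4.95, 9.3, 13.65, 18.0]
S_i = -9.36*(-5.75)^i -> [-9.36, 53.82, -309.46, 1779.42, -10231.69]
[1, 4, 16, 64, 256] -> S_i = 1*4^i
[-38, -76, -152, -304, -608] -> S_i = -38*2^i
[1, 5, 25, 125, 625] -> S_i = 1*5^i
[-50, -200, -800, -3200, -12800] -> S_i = -50*4^i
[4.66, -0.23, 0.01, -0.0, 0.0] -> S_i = 4.66*(-0.05)^i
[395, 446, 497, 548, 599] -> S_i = 395 + 51*i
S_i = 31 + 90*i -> [31, 121, 211, 301, 391]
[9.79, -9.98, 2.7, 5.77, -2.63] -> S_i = Random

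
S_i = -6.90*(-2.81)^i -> [-6.9, 19.39, -54.48, 153.1, -430.2]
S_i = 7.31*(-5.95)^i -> [7.31, -43.49, 258.79, -1539.81, 9161.89]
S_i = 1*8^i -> [1, 8, 64, 512, 4096]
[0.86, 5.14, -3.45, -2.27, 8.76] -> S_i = Random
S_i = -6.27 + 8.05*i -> [-6.27, 1.78, 9.83, 17.88, 25.93]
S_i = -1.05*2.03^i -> [-1.05, -2.13, -4.33, -8.78, -17.83]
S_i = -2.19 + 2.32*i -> [-2.19, 0.13, 2.45, 4.77, 7.09]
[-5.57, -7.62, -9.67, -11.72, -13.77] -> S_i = -5.57 + -2.05*i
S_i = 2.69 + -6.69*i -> [2.69, -4.0, -10.69, -17.38, -24.07]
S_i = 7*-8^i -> [7, -56, 448, -3584, 28672]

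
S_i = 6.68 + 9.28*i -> [6.68, 15.96, 25.24, 34.52, 43.8]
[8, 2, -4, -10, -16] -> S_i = 8 + -6*i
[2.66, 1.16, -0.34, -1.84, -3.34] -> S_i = 2.66 + -1.50*i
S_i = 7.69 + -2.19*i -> [7.69, 5.5, 3.31, 1.12, -1.07]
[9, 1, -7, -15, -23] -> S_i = 9 + -8*i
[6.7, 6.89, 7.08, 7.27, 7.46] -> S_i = 6.70 + 0.19*i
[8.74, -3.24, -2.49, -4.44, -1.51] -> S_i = Random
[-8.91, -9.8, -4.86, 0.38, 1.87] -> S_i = Random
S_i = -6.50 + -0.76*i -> [-6.5, -7.26, -8.02, -8.78, -9.54]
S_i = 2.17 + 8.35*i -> [2.17, 10.52, 18.87, 27.22, 35.57]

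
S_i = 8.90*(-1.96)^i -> [8.9, -17.44, 34.19, -67.01, 131.35]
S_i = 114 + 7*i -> [114, 121, 128, 135, 142]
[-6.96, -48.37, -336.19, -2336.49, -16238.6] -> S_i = -6.96*6.95^i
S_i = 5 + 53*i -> [5, 58, 111, 164, 217]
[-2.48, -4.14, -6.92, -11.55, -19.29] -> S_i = -2.48*1.67^i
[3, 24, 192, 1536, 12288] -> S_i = 3*8^i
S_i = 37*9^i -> [37, 333, 2997, 26973, 242757]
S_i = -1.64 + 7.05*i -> [-1.64, 5.41, 12.46, 19.51, 26.56]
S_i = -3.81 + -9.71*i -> [-3.81, -13.52, -23.23, -32.94, -42.65]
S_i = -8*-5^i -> [-8, 40, -200, 1000, -5000]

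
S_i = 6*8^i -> [6, 48, 384, 3072, 24576]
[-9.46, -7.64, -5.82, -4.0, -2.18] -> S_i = -9.46 + 1.82*i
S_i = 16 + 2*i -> [16, 18, 20, 22, 24]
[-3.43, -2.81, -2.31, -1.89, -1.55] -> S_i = -3.43*0.82^i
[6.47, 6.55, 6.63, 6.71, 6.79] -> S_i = 6.47 + 0.08*i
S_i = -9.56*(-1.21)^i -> [-9.56, 11.57, -14.0, 16.94, -20.49]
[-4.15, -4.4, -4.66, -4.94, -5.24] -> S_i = -4.15*1.06^i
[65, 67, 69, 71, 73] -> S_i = 65 + 2*i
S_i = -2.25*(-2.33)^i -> [-2.25, 5.24, -12.22, 28.46, -66.31]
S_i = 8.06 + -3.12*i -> [8.06, 4.94, 1.82, -1.3, -4.42]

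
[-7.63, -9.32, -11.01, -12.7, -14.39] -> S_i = -7.63 + -1.69*i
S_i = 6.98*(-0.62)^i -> [6.98, -4.33, 2.68, -1.66, 1.03]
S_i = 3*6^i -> [3, 18, 108, 648, 3888]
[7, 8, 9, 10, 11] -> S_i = 7 + 1*i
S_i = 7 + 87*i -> [7, 94, 181, 268, 355]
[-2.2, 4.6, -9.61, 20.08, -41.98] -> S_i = -2.20*(-2.09)^i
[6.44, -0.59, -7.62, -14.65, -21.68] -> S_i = 6.44 + -7.03*i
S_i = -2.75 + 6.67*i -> [-2.75, 3.92, 10.59, 17.26, 23.93]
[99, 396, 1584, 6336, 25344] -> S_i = 99*4^i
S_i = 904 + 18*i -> [904, 922, 940, 958, 976]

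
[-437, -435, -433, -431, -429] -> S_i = -437 + 2*i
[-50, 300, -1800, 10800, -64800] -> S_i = -50*-6^i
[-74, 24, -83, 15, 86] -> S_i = Random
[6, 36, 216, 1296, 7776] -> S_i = 6*6^i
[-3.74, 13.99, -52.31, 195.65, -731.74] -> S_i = -3.74*(-3.74)^i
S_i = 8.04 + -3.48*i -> [8.04, 4.56, 1.08, -2.4, -5.88]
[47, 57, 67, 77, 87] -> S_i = 47 + 10*i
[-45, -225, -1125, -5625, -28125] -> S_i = -45*5^i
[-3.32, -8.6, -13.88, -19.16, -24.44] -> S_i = -3.32 + -5.28*i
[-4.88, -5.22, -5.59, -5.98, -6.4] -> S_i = -4.88*1.07^i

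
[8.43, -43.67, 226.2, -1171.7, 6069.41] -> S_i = 8.43*(-5.18)^i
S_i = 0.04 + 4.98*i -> [0.04, 5.02, 10.0, 14.98, 19.96]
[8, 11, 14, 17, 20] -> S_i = 8 + 3*i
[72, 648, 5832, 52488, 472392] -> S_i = 72*9^i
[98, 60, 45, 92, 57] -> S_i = Random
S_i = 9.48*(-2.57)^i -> [9.48, -24.36, 62.61, -160.92, 413.56]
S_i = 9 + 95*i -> [9, 104, 199, 294, 389]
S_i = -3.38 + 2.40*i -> [-3.38, -0.98, 1.42, 3.82, 6.22]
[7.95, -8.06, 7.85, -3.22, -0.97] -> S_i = Random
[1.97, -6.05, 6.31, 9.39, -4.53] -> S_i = Random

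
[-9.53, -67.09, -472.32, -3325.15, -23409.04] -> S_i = -9.53*7.04^i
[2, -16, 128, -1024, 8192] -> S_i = 2*-8^i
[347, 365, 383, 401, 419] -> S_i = 347 + 18*i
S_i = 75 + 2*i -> [75, 77, 79, 81, 83]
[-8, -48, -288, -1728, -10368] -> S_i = -8*6^i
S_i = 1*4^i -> [1, 4, 16, 64, 256]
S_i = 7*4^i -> [7, 28, 112, 448, 1792]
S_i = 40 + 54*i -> [40, 94, 148, 202, 256]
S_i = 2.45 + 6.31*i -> [2.45, 8.76, 15.07, 21.38, 27.69]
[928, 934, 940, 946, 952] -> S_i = 928 + 6*i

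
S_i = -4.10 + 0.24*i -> [-4.1, -3.86, -3.62, -3.38, -3.14]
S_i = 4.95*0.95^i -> [4.95, 4.7, 4.47, 4.24, 4.03]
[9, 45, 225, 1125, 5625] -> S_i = 9*5^i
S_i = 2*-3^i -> [2, -6, 18, -54, 162]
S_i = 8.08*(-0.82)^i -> [8.08, -6.63, 5.43, -4.46, 3.65]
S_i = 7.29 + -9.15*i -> [7.29, -1.86, -11.01, -20.16, -29.31]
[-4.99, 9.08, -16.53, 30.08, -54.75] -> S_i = -4.99*(-1.82)^i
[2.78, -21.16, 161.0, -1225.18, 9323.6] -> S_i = 2.78*(-7.61)^i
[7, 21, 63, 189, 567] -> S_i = 7*3^i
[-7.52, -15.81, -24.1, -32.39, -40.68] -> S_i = -7.52 + -8.29*i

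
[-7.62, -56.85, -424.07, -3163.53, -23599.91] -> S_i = -7.62*7.46^i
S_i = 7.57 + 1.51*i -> [7.57, 9.08, 10.59, 12.1, 13.61]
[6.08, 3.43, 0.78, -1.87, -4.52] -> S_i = 6.08 + -2.65*i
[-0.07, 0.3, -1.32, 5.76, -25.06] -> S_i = -0.07*(-4.35)^i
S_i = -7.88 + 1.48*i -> [-7.88, -6.4, -4.92, -3.44, -1.96]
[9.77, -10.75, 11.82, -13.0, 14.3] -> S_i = 9.77*(-1.10)^i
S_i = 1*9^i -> [1, 9, 81, 729, 6561]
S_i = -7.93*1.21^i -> [-7.93, -9.6, -11.61, -14.05, -17.0]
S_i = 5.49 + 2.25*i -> [5.49, 7.74, 9.99, 12.24, 14.49]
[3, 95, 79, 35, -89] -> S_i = Random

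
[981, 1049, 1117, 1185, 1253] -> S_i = 981 + 68*i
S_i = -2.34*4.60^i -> [-2.34, -10.76, -49.51, -227.77, -1047.72]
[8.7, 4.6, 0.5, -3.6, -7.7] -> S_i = 8.70 + -4.10*i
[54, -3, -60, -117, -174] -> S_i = 54 + -57*i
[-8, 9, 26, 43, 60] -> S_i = -8 + 17*i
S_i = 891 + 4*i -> [891, 895, 899, 903, 907]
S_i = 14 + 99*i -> [14, 113, 212, 311, 410]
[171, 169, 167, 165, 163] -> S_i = 171 + -2*i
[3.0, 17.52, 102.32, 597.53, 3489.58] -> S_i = 3.00*5.84^i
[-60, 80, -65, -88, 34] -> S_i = Random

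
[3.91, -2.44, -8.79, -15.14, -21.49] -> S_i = 3.91 + -6.35*i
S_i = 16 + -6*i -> [16, 10, 4, -2, -8]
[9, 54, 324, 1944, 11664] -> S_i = 9*6^i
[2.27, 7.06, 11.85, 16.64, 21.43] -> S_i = 2.27 + 4.79*i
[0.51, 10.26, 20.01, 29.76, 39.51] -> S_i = 0.51 + 9.75*i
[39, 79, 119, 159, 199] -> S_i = 39 + 40*i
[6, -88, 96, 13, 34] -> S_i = Random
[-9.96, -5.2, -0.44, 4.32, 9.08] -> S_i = -9.96 + 4.76*i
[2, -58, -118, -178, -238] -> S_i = 2 + -60*i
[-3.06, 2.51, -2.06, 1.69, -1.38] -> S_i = -3.06*(-0.82)^i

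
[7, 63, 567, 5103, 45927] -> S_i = 7*9^i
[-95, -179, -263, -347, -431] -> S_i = -95 + -84*i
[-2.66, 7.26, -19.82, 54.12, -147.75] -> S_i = -2.66*(-2.73)^i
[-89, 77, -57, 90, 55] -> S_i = Random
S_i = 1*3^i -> [1, 3, 9, 27, 81]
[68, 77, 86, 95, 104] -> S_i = 68 + 9*i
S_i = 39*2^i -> [39, 78, 156, 312, 624]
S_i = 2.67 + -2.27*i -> [2.67, 0.4, -1.87, -4.14, -6.41]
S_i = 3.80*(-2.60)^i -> [3.8, -9.88, 25.69, -66.79, 173.65]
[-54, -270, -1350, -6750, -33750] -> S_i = -54*5^i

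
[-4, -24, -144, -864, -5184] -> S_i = -4*6^i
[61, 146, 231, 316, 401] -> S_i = 61 + 85*i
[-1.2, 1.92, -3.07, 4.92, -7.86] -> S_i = -1.20*(-1.60)^i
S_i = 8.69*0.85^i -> [8.69, 7.39, 6.28, 5.34, 4.54]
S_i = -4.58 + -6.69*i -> [-4.58, -11.27, -17.96, -24.65, -31.34]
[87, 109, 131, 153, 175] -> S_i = 87 + 22*i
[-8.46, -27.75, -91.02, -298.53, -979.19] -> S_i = -8.46*3.28^i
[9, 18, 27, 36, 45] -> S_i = 9 + 9*i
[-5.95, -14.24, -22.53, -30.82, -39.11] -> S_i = -5.95 + -8.29*i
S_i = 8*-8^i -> [8, -64, 512, -4096, 32768]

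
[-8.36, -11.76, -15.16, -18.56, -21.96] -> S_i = -8.36 + -3.40*i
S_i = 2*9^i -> [2, 18, 162, 1458, 13122]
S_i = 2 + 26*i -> [2, 28, 54, 80, 106]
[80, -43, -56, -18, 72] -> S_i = Random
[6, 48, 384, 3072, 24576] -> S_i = 6*8^i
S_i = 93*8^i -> [93, 744, 5952, 47616, 380928]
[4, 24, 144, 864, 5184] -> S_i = 4*6^i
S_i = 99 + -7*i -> [99, 92, 85, 78, 71]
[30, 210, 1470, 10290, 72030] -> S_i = 30*7^i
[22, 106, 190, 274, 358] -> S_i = 22 + 84*i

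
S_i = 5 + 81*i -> [5, 86, 167, 248, 329]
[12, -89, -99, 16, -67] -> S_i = Random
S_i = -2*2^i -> [-2, -4, -8, -16, -32]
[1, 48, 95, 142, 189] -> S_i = 1 + 47*i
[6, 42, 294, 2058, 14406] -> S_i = 6*7^i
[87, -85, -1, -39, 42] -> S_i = Random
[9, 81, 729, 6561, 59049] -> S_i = 9*9^i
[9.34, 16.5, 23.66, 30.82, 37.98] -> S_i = 9.34 + 7.16*i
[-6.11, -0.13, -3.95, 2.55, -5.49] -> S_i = Random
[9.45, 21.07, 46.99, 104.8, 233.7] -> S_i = 9.45*2.23^i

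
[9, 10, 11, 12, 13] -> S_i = 9 + 1*i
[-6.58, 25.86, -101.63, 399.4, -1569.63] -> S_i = -6.58*(-3.93)^i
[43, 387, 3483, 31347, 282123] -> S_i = 43*9^i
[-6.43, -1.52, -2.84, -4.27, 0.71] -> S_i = Random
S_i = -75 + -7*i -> [-75, -82, -89, -96, -103]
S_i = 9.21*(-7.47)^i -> [9.21, -68.8, 513.93, -3839.03, 28677.55]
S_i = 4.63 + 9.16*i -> [4.63, 13.79, 22.95, 32.11, 41.27]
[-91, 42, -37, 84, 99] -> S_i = Random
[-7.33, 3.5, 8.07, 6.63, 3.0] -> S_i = Random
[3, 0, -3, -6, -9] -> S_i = 3 + -3*i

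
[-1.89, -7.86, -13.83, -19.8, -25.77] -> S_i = -1.89 + -5.97*i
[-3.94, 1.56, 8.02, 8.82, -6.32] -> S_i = Random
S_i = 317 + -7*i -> [317, 310, 303, 296, 289]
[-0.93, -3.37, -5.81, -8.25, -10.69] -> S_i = -0.93 + -2.44*i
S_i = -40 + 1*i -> [-40, -39, -38, -37, -36]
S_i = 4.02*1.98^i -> [4.02, 7.96, 15.76, 31.2, 61.79]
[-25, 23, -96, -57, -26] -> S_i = Random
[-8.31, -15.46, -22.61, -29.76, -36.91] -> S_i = -8.31 + -7.15*i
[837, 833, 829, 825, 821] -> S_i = 837 + -4*i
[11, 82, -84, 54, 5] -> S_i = Random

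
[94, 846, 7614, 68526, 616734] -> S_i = 94*9^i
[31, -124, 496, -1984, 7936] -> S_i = 31*-4^i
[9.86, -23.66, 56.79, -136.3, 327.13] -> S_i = 9.86*(-2.40)^i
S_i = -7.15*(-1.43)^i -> [-7.15, 10.22, -14.62, 20.91, -29.9]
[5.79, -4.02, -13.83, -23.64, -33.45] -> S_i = 5.79 + -9.81*i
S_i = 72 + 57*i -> [72, 129, 186, 243, 300]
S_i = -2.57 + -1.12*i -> [-2.57, -3.69, -4.81, -5.93, -7.05]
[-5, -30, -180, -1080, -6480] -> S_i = -5*6^i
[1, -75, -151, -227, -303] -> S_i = 1 + -76*i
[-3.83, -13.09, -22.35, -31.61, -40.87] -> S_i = -3.83 + -9.26*i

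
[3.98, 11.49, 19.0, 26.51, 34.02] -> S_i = 3.98 + 7.51*i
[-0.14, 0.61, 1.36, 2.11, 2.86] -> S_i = -0.14 + 0.75*i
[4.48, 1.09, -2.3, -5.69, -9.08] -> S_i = 4.48 + -3.39*i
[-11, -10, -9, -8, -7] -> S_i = -11 + 1*i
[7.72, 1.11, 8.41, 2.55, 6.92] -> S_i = Random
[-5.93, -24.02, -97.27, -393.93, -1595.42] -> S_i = -5.93*4.05^i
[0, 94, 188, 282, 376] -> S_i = 0 + 94*i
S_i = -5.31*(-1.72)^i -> [-5.31, 9.13, -15.71, 27.02, -46.47]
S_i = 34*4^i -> [34, 136, 544, 2176, 8704]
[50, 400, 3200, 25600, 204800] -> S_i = 50*8^i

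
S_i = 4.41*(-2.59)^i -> [4.41, -11.42, 29.58, -76.62, 198.44]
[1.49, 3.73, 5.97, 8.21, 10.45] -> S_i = 1.49 + 2.24*i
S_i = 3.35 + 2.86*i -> [3.35, 6.21, 9.07, 11.93, 14.79]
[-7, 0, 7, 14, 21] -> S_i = -7 + 7*i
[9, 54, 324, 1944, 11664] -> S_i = 9*6^i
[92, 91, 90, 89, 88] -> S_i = 92 + -1*i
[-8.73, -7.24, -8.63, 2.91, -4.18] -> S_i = Random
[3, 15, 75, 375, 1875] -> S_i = 3*5^i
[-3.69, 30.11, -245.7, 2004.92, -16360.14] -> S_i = -3.69*(-8.16)^i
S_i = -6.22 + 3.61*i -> [-6.22, -2.61, 1.0, 4.61, 8.22]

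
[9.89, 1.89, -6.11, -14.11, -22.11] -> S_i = 9.89 + -8.00*i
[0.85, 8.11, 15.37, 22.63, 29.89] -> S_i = 0.85 + 7.26*i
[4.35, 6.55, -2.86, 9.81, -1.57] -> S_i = Random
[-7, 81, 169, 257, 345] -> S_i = -7 + 88*i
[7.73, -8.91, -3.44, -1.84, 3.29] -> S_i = Random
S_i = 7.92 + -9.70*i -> [7.92, -1.78, -11.48, -21.18, -30.88]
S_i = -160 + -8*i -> [-160, -168, -176, -184, -192]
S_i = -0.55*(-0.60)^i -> [-0.55, 0.33, -0.2, 0.12, -0.07]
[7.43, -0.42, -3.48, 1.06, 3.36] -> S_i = Random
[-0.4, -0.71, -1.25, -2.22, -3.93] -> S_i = -0.40*1.77^i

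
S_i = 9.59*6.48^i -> [9.59, 62.14, 402.69, 2609.42, 16909.03]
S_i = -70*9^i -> [-70, -630, -5670, -51030, -459270]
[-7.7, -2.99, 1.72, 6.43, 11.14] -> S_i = -7.70 + 4.71*i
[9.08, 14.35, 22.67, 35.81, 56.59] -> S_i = 9.08*1.58^i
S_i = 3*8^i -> [3, 24, 192, 1536, 12288]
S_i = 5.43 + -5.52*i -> [5.43, -0.09, -5.61, -11.13, -16.65]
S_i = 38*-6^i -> [38, -228, 1368, -8208, 49248]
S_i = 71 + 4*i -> [71, 75, 79, 83, 87]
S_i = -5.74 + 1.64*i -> [-5.74, -4.1, -2.46, -0.82, 0.82]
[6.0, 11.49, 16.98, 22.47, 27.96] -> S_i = 6.00 + 5.49*i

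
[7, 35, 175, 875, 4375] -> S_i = 7*5^i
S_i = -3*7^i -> [-3, -21, -147, -1029, -7203]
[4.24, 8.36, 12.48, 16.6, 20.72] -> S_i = 4.24 + 4.12*i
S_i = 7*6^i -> [7, 42, 252, 1512, 9072]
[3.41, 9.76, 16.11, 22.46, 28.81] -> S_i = 3.41 + 6.35*i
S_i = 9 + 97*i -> [9, 106, 203, 300, 397]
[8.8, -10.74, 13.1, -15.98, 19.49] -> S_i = 8.80*(-1.22)^i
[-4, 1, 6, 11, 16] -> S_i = -4 + 5*i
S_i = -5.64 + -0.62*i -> [-5.64, -6.26, -6.88, -7.5, -8.12]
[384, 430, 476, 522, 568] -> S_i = 384 + 46*i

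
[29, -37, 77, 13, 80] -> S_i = Random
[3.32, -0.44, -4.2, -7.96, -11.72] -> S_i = 3.32 + -3.76*i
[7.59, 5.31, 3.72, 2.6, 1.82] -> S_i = 7.59*0.70^i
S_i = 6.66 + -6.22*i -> [6.66, 0.44, -5.78, -12.0, -18.22]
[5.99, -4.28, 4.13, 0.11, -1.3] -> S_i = Random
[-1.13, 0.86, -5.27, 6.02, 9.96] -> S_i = Random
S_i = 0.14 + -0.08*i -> [0.14, 0.06, -0.02, -0.1, -0.18]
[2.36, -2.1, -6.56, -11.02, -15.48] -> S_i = 2.36 + -4.46*i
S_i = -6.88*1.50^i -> [-6.88, -10.32, -15.48, -23.22, -34.83]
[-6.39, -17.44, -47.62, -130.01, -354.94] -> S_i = -6.39*2.73^i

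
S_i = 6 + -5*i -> [6, 1, -4, -9, -14]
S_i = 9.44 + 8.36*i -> [9.44, 17.8, 26.16, 34.52, 42.88]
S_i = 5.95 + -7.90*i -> [5.95, -1.95, -9.85, -17.75, -25.65]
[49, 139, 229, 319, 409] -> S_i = 49 + 90*i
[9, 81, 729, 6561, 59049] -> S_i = 9*9^i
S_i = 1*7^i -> [1, 7, 49, 343, 2401]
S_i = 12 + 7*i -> [12, 19, 26, 33, 40]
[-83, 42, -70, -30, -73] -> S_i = Random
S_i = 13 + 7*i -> [13, 20, 27, 34, 41]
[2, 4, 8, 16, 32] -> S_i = 2*2^i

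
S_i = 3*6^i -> [3, 18, 108, 648, 3888]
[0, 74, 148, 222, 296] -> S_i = 0 + 74*i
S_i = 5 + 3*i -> [5, 8, 11, 14, 17]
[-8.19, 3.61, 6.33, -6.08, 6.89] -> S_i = Random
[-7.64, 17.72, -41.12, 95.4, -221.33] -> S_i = -7.64*(-2.32)^i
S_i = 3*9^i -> [3, 27, 243, 2187, 19683]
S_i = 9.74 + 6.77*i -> [9.74, 16.51, 23.28, 30.05, 36.82]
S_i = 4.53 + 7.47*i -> [4.53, 12.0, 19.47, 26.94, 34.41]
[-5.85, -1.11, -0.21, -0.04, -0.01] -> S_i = -5.85*0.19^i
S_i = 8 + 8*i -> [8, 16, 24, 32, 40]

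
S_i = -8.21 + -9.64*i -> [-8.21, -17.85, -27.49, -37.13, -46.77]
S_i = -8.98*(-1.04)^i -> [-8.98, 9.34, -9.71, 10.1, -10.51]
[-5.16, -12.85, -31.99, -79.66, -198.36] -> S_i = -5.16*2.49^i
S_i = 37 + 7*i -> [37, 44, 51, 58, 65]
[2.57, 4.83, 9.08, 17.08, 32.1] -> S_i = 2.57*1.88^i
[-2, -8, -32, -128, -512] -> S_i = -2*4^i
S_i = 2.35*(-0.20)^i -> [2.35, -0.47, 0.09, -0.02, 0.0]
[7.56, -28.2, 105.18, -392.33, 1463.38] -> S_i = 7.56*(-3.73)^i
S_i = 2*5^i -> [2, 10, 50, 250, 1250]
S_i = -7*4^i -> [-7, -28, -112, -448, -1792]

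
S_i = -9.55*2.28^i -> [-9.55, -21.77, -49.64, -113.19, -258.07]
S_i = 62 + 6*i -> [62, 68, 74, 80, 86]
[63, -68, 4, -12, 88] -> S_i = Random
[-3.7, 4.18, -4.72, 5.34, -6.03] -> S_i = -3.70*(-1.13)^i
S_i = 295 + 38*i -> [295, 333, 371, 409, 447]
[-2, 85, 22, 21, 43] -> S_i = Random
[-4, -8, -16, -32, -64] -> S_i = -4*2^i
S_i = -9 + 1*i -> [-9, -8, -7, -6, -5]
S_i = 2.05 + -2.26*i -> [2.05, -0.21, -2.47, -4.73, -6.99]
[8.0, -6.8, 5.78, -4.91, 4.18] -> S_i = 8.00*(-0.85)^i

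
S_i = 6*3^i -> [6, 18, 54, 162, 486]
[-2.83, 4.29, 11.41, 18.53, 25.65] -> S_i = -2.83 + 7.12*i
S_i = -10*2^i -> [-10, -20, -40, -80, -160]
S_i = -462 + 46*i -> [-462, -416, -370, -324, -278]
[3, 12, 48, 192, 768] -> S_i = 3*4^i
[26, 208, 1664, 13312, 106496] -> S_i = 26*8^i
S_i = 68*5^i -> [68, 340, 1700, 8500, 42500]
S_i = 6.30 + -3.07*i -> [6.3, 3.23, 0.16, -2.91, -5.98]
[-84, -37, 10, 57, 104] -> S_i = -84 + 47*i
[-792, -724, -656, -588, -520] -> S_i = -792 + 68*i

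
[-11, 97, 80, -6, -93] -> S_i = Random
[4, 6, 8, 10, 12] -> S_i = 4 + 2*i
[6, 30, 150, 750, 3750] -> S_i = 6*5^i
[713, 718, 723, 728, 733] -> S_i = 713 + 5*i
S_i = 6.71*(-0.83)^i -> [6.71, -5.57, 4.62, -3.84, 3.18]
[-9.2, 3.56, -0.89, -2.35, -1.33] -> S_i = Random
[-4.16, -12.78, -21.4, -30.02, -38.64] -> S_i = -4.16 + -8.62*i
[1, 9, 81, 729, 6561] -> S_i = 1*9^i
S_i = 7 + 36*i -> [7, 43, 79, 115, 151]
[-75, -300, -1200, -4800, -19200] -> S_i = -75*4^i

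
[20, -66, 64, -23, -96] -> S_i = Random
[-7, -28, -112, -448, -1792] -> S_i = -7*4^i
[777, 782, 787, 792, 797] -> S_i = 777 + 5*i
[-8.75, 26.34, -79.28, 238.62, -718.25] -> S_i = -8.75*(-3.01)^i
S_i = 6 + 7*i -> [6, 13, 20, 27, 34]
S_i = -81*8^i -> [-81, -648, -5184, -41472, -331776]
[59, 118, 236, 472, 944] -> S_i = 59*2^i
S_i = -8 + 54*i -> [-8, 46, 100, 154, 208]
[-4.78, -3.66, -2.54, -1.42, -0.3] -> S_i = -4.78 + 1.12*i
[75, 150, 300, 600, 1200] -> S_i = 75*2^i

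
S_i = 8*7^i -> [8, 56, 392, 2744, 19208]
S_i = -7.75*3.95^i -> [-7.75, -30.61, -120.92, -477.63, -1886.64]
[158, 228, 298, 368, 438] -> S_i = 158 + 70*i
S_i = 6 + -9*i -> [6, -3, -12, -21, -30]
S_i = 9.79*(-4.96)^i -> [9.79, -48.56, 240.85, -1194.61, 5925.29]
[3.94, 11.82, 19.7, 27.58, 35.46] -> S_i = 3.94 + 7.88*i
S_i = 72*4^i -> [72, 288, 1152, 4608, 18432]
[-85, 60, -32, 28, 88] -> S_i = Random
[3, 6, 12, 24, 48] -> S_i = 3*2^i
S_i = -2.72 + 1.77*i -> [-2.72, -0.95, 0.82, 2.59, 4.36]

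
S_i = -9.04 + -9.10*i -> [-9.04, -18.14, -27.24, -36.34, -45.44]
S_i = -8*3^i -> [-8, -24, -72, -216, -648]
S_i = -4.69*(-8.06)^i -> [-4.69, 37.8, -304.68, 2455.72, -19793.06]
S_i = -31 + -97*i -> [-31, -128, -225, -322, -419]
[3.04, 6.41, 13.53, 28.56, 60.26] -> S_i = 3.04*2.11^i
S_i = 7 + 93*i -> [7, 100, 193, 286, 379]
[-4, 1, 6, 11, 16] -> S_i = -4 + 5*i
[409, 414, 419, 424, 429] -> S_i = 409 + 5*i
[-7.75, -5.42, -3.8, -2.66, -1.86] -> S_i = -7.75*0.70^i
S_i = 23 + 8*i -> [23, 31, 39, 47, 55]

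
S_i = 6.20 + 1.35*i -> [6.2, 7.55, 8.9, 10.25, 11.6]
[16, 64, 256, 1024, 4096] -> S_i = 16*4^i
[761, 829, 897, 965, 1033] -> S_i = 761 + 68*i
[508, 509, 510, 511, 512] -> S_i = 508 + 1*i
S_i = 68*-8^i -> [68, -544, 4352, -34816, 278528]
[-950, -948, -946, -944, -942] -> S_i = -950 + 2*i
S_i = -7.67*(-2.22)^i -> [-7.67, 17.03, -37.8, 83.92, -186.3]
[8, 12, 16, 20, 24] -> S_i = 8 + 4*i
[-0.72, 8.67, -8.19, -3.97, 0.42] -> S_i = Random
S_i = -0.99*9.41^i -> [-0.99, -9.32, -87.66, -824.91, -7762.36]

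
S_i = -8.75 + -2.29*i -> [-8.75, -11.04, -13.33, -15.62, -17.91]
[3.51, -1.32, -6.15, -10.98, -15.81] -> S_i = 3.51 + -4.83*i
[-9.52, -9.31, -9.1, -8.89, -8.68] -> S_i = -9.52 + 0.21*i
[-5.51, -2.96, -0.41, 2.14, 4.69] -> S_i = -5.51 + 2.55*i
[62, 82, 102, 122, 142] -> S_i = 62 + 20*i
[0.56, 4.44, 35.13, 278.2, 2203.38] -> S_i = 0.56*7.92^i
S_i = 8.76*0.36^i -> [8.76, 3.15, 1.14, 0.41, 0.15]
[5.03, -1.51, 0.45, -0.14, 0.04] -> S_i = 5.03*(-0.30)^i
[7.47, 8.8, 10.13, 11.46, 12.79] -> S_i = 7.47 + 1.33*i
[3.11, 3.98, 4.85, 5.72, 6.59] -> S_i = 3.11 + 0.87*i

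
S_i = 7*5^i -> [7, 35, 175, 875, 4375]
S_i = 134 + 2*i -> [134, 136, 138, 140, 142]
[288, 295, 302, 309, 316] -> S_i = 288 + 7*i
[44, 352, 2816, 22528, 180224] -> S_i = 44*8^i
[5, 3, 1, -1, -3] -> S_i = 5 + -2*i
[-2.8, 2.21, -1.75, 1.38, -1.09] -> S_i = -2.80*(-0.79)^i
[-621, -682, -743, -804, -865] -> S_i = -621 + -61*i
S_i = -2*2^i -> [-2, -4, -8, -16, -32]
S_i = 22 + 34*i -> [22, 56, 90, 124, 158]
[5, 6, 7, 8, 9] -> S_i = 5 + 1*i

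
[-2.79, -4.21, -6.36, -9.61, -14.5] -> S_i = -2.79*1.51^i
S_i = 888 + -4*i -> [888, 884, 880, 876, 872]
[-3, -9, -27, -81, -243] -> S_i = -3*3^i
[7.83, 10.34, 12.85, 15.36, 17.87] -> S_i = 7.83 + 2.51*i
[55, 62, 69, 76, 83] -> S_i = 55 + 7*i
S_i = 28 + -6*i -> [28, 22, 16, 10, 4]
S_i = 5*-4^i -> [5, -20, 80, -320, 1280]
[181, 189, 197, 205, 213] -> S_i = 181 + 8*i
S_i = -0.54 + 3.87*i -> [-0.54, 3.33, 7.2, 11.07, 14.94]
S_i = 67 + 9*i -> [67, 76, 85, 94, 103]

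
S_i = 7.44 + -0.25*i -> [7.44, 7.19, 6.94, 6.69, 6.44]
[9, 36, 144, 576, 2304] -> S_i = 9*4^i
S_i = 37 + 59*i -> [37, 96, 155, 214, 273]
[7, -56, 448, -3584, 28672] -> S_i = 7*-8^i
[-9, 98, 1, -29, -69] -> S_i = Random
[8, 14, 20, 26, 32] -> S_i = 8 + 6*i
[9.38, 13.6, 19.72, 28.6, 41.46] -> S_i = 9.38*1.45^i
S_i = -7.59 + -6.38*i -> [-7.59, -13.97, -20.35, -26.73, -33.11]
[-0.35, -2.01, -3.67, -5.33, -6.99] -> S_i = -0.35 + -1.66*i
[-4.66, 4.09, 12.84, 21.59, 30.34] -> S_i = -4.66 + 8.75*i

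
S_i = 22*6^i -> [22, 132, 792, 4752, 28512]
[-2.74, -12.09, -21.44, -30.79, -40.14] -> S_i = -2.74 + -9.35*i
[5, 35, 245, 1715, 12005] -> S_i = 5*7^i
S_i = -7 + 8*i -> [-7, 1, 9, 17, 25]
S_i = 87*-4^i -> [87, -348, 1392, -5568, 22272]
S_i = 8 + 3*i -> [8, 11, 14, 17, 20]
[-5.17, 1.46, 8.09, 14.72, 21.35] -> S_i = -5.17 + 6.63*i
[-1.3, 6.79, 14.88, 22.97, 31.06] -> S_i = -1.30 + 8.09*i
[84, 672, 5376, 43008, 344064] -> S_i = 84*8^i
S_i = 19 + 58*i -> [19, 77, 135, 193, 251]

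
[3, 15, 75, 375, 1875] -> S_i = 3*5^i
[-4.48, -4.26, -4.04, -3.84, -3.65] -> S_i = -4.48*0.95^i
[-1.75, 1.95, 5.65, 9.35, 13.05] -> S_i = -1.75 + 3.70*i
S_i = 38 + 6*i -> [38, 44, 50, 56, 62]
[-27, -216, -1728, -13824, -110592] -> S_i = -27*8^i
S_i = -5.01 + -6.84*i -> [-5.01, -11.85, -18.69, -25.53, -32.37]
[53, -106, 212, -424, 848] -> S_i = 53*-2^i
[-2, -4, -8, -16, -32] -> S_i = -2*2^i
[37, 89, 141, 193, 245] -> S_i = 37 + 52*i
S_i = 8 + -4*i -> [8, 4, 0, -4, -8]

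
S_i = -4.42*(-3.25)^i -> [-4.42, 14.36, -46.69, 151.73, -493.12]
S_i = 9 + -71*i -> [9, -62, -133, -204, -275]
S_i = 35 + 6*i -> [35, 41, 47, 53, 59]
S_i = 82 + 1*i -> [82, 83, 84, 85, 86]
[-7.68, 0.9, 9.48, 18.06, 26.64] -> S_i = -7.68 + 8.58*i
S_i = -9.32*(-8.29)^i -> [-9.32, 77.26, -640.51, 5309.82, -44018.38]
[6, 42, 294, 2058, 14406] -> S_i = 6*7^i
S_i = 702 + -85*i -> [702, 617, 532, 447, 362]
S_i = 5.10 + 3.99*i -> [5.1, 9.09, 13.08, 17.07, 21.06]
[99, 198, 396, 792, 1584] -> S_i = 99*2^i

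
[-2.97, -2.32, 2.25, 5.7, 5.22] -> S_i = Random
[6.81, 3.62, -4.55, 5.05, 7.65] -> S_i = Random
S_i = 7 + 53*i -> [7, 60, 113, 166, 219]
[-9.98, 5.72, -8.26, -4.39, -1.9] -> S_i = Random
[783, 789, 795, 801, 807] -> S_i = 783 + 6*i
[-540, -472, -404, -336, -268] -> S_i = -540 + 68*i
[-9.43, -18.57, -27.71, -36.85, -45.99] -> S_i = -9.43 + -9.14*i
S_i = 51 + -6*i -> [51, 45, 39, 33, 27]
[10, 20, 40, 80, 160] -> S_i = 10*2^i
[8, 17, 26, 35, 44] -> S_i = 8 + 9*i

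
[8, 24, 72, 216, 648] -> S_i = 8*3^i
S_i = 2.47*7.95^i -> [2.47, 19.64, 156.11, 1241.08, 9866.55]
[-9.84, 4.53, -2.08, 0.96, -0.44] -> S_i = -9.84*(-0.46)^i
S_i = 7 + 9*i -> [7, 16, 25, 34, 43]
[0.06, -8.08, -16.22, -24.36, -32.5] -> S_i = 0.06 + -8.14*i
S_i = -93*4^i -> [-93, -372, -1488, -5952, -23808]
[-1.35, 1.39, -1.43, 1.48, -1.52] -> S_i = -1.35*(-1.03)^i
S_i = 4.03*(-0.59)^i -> [4.03, -2.38, 1.4, -0.83, 0.49]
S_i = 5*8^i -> [5, 40, 320, 2560, 20480]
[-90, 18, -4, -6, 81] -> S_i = Random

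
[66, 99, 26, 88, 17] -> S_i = Random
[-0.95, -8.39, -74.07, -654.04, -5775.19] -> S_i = -0.95*8.83^i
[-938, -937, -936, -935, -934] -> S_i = -938 + 1*i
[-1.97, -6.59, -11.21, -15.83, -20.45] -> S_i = -1.97 + -4.62*i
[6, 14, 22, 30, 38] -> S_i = 6 + 8*i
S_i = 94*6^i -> [94, 564, 3384, 20304, 121824]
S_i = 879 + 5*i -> [879, 884, 889, 894, 899]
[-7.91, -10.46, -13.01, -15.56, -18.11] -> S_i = -7.91 + -2.55*i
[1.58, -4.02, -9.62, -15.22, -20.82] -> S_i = 1.58 + -5.60*i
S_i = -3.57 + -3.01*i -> [-3.57, -6.58, -9.59, -12.6, -15.61]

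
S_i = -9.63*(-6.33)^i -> [-9.63, 60.96, -385.86, 2442.52, -15461.13]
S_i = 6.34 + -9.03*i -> [6.34, -2.69, -11.72, -20.75, -29.78]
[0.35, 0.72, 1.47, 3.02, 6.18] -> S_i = 0.35*2.05^i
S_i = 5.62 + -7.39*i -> [5.62, -1.77, -9.16, -16.55, -23.94]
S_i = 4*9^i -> [4, 36, 324, 2916, 26244]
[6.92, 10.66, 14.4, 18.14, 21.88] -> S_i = 6.92 + 3.74*i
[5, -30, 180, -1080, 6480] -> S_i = 5*-6^i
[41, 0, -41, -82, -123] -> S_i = 41 + -41*i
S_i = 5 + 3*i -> [5, 8, 11, 14, 17]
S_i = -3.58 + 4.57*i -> [-3.58, 0.99, 5.56, 10.13, 14.7]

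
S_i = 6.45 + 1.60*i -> [6.45, 8.05, 9.65, 11.25, 12.85]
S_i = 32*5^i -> [32, 160, 800, 4000, 20000]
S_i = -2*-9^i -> [-2, 18, -162, 1458, -13122]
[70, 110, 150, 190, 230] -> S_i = 70 + 40*i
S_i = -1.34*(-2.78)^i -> [-1.34, 3.73, -10.36, 28.79, -80.04]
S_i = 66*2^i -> [66, 132, 264, 528, 1056]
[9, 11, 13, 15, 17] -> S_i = 9 + 2*i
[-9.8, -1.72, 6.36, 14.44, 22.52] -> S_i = -9.80 + 8.08*i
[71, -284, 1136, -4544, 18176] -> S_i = 71*-4^i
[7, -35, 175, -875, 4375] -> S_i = 7*-5^i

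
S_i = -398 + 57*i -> [-398, -341, -284, -227, -170]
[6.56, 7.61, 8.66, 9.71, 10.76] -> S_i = 6.56 + 1.05*i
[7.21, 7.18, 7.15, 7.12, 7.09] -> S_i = 7.21 + -0.03*i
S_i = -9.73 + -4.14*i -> [-9.73, -13.87, -18.01, -22.15, -26.29]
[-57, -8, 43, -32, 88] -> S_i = Random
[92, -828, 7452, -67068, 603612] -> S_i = 92*-9^i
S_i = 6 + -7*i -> [6, -1, -8, -15, -22]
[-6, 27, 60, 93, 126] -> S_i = -6 + 33*i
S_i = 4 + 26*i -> [4, 30, 56, 82, 108]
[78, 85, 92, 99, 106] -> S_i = 78 + 7*i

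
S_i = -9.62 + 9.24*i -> [-9.62, -0.38, 8.86, 18.1, 27.34]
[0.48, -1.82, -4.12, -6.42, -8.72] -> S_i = 0.48 + -2.30*i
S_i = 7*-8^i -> [7, -56, 448, -3584, 28672]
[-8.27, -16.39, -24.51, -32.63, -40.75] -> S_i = -8.27 + -8.12*i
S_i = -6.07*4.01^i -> [-6.07, -24.34, -97.61, -391.4, -1569.52]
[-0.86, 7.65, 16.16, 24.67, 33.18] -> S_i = -0.86 + 8.51*i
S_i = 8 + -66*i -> [8, -58, -124, -190, -256]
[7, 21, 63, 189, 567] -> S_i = 7*3^i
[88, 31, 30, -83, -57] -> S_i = Random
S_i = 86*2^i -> [86, 172, 344, 688, 1376]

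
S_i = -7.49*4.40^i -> [-7.49, -32.96, -145.01, -638.03, -2807.32]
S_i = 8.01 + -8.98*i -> [8.01, -0.97, -9.95, -18.93, -27.91]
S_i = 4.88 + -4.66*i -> [4.88, 0.22, -4.44, -9.1, -13.76]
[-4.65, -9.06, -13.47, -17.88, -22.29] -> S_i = -4.65 + -4.41*i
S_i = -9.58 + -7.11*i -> [-9.58, -16.69, -23.8, -30.91, -38.02]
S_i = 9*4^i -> [9, 36, 144, 576, 2304]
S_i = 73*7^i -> [73, 511, 3577, 25039, 175273]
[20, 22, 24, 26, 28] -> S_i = 20 + 2*i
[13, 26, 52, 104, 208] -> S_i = 13*2^i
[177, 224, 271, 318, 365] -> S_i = 177 + 47*i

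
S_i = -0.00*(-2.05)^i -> [-0.0, 0.0, -0.0, 0.0, -0.0]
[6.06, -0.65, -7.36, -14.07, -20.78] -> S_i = 6.06 + -6.71*i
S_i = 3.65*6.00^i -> [3.65, 21.9, 131.4, 788.4, 4730.4]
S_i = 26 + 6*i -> [26, 32, 38, 44, 50]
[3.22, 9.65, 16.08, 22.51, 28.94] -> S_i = 3.22 + 6.43*i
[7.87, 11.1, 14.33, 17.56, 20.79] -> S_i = 7.87 + 3.23*i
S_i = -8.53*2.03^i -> [-8.53, -17.32, -35.15, -71.36, -144.85]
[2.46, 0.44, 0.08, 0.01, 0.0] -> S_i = 2.46*0.18^i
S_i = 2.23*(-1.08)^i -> [2.23, -2.41, 2.6, -2.81, 3.03]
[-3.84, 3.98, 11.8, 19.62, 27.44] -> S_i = -3.84 + 7.82*i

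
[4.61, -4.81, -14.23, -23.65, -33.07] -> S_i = 4.61 + -9.42*i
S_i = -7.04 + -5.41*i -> [-7.04, -12.45, -17.86, -23.27, -28.68]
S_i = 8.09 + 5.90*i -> [8.09, 13.99, 19.89, 25.79, 31.69]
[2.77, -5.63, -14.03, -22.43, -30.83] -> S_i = 2.77 + -8.40*i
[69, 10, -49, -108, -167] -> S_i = 69 + -59*i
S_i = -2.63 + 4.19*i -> [-2.63, 1.56, 5.75, 9.94, 14.13]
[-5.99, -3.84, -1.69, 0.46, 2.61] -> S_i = -5.99 + 2.15*i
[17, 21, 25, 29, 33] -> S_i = 17 + 4*i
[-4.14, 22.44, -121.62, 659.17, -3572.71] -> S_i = -4.14*(-5.42)^i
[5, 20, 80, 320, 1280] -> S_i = 5*4^i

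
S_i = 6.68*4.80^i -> [6.68, 32.06, 153.91, 738.75, 3546.02]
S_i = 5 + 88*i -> [5, 93, 181, 269, 357]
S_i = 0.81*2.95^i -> [0.81, 2.39, 7.05, 20.79, 61.34]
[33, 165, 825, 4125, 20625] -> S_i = 33*5^i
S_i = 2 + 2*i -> [2, 4, 6, 8, 10]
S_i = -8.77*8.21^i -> [-8.77, -72.0, -591.13, -4853.21, -39844.85]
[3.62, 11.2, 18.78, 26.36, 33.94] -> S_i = 3.62 + 7.58*i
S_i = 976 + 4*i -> [976, 980, 984, 988, 992]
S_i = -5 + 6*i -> [-5, 1, 7, 13, 19]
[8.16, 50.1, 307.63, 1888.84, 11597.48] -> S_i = 8.16*6.14^i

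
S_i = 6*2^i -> [6, 12, 24, 48, 96]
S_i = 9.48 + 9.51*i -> [9.48, 18.99, 28.5, 38.01, 47.52]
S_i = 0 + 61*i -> [0, 61, 122, 183, 244]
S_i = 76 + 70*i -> [76, 146, 216, 286, 356]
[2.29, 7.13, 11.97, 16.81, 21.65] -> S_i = 2.29 + 4.84*i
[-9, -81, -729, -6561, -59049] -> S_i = -9*9^i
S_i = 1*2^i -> [1, 2, 4, 8, 16]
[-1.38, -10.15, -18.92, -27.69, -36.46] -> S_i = -1.38 + -8.77*i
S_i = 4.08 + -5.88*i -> [4.08, -1.8, -7.68, -13.56, -19.44]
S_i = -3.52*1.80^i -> [-3.52, -6.34, -11.4, -20.53, -36.95]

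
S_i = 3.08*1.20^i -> [3.08, 3.7, 4.44, 5.32, 6.39]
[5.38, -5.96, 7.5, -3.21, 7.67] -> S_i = Random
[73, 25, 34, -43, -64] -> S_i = Random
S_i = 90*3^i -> [90, 270, 810, 2430, 7290]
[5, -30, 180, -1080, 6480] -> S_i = 5*-6^i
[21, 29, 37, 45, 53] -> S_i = 21 + 8*i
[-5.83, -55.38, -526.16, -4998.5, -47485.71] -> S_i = -5.83*9.50^i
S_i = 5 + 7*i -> [5, 12, 19, 26, 33]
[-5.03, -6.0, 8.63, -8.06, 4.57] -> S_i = Random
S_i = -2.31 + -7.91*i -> [-2.31, -10.22, -18.13, -26.04, -33.95]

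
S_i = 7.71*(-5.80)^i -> [7.71, -44.72, 259.36, -1504.31, 8725.02]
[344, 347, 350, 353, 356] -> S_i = 344 + 3*i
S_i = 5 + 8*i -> [5, 13, 21, 29, 37]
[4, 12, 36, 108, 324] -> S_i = 4*3^i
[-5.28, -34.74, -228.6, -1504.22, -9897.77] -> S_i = -5.28*6.58^i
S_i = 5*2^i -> [5, 10, 20, 40, 80]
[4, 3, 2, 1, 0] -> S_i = 4 + -1*i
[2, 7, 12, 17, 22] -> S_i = 2 + 5*i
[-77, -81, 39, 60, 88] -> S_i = Random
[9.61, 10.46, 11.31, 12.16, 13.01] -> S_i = 9.61 + 0.85*i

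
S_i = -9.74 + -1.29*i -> [-9.74, -11.03, -12.32, -13.61, -14.9]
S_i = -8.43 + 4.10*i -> [-8.43, -4.33, -0.23, 3.87, 7.97]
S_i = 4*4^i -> [4, 16, 64, 256, 1024]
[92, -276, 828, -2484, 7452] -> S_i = 92*-3^i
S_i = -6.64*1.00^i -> [-6.64, -6.64, -6.64, -6.64, -6.64]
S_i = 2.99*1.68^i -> [2.99, 5.02, 8.44, 14.18, 23.82]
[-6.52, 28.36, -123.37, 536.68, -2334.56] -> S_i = -6.52*(-4.35)^i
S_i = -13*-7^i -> [-13, 91, -637, 4459, -31213]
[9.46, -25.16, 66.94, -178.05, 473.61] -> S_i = 9.46*(-2.66)^i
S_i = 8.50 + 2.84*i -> [8.5, 11.34, 14.18, 17.02, 19.86]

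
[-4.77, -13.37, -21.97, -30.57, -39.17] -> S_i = -4.77 + -8.60*i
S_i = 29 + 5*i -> [29, 34, 39, 44, 49]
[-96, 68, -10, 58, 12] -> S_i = Random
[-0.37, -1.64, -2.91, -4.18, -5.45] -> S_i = -0.37 + -1.27*i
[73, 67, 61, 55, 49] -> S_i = 73 + -6*i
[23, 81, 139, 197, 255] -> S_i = 23 + 58*i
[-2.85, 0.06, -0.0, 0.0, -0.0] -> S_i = -2.85*(-0.02)^i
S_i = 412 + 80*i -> [412, 492, 572, 652, 732]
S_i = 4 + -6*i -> [4, -2, -8, -14, -20]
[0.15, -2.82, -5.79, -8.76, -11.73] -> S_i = 0.15 + -2.97*i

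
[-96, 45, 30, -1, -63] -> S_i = Random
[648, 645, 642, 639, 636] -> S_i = 648 + -3*i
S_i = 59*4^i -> [59, 236, 944, 3776, 15104]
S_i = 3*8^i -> [3, 24, 192, 1536, 12288]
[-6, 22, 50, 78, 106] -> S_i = -6 + 28*i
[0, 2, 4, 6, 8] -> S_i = 0 + 2*i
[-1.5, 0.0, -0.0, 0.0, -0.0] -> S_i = -1.50*-0.00^i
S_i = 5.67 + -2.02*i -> [5.67, 3.65, 1.63, -0.39, -2.41]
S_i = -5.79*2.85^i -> [-5.79, -16.5, -47.03, -134.03, -382.0]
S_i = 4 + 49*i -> [4, 53, 102, 151, 200]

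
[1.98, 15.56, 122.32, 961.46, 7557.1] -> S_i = 1.98*7.86^i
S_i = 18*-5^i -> [18, -90, 450, -2250, 11250]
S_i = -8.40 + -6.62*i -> [-8.4, -15.02, -21.64, -28.26, -34.88]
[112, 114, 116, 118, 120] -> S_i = 112 + 2*i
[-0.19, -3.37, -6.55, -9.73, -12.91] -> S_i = -0.19 + -3.18*i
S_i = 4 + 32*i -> [4, 36, 68, 100, 132]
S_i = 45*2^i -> [45, 90, 180, 360, 720]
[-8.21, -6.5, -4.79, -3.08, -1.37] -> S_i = -8.21 + 1.71*i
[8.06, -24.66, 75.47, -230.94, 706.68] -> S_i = 8.06*(-3.06)^i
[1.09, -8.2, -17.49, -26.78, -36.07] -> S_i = 1.09 + -9.29*i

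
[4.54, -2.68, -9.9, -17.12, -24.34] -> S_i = 4.54 + -7.22*i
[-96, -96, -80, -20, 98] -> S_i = Random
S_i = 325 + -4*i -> [325, 321, 317, 313, 309]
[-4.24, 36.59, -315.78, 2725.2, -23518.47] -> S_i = -4.24*(-8.63)^i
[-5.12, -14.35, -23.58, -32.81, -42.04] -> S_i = -5.12 + -9.23*i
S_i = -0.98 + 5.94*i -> [-0.98, 4.96, 10.9, 16.84, 22.78]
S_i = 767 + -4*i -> [767, 763, 759, 755, 751]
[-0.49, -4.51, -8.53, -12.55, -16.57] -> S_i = -0.49 + -4.02*i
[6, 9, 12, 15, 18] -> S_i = 6 + 3*i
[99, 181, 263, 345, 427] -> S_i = 99 + 82*i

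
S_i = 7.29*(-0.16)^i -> [7.29, -1.17, 0.19, -0.03, 0.0]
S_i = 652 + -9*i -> [652, 643, 634, 625, 616]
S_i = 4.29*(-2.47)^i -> [4.29, -10.6, 26.17, -64.65, 159.68]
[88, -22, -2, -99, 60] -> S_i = Random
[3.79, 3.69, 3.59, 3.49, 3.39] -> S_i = 3.79 + -0.10*i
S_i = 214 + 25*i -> [214, 239, 264, 289, 314]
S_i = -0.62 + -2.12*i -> [-0.62, -2.74, -4.86, -6.98, -9.1]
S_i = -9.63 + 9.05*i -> [-9.63, -0.58, 8.47, 17.52, 26.57]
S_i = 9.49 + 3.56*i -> [9.49, 13.05, 16.61, 20.17, 23.73]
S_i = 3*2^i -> [3, 6, 12, 24, 48]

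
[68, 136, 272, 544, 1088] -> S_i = 68*2^i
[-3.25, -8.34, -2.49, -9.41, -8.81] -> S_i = Random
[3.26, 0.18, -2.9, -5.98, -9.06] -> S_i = 3.26 + -3.08*i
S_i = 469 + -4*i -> [469, 465, 461, 457, 453]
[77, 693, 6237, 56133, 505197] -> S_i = 77*9^i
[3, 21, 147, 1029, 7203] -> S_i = 3*7^i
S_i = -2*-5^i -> [-2, 10, -50, 250, -1250]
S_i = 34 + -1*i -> [34, 33, 32, 31, 30]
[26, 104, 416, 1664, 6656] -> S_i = 26*4^i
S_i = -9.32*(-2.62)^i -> [-9.32, 24.42, -63.98, 167.62, -439.16]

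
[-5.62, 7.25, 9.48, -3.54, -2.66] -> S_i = Random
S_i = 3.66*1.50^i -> [3.66, 5.49, 8.24, 12.35, 18.53]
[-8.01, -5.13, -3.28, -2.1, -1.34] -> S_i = -8.01*0.64^i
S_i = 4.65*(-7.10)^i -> [4.65, -33.02, 234.41, -1664.29, 11816.43]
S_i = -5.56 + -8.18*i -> [-5.56, -13.74, -21.92, -30.1, -38.28]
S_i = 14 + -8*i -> [14, 6, -2, -10, -18]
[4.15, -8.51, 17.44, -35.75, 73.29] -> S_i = 4.15*(-2.05)^i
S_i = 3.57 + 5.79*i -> [3.57, 9.36, 15.15, 20.94, 26.73]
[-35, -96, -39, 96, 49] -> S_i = Random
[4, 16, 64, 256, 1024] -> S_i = 4*4^i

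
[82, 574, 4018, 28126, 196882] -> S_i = 82*7^i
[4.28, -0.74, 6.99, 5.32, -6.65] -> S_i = Random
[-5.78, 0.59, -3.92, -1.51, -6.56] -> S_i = Random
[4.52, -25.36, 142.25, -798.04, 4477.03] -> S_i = 4.52*(-5.61)^i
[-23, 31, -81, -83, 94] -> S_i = Random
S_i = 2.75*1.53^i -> [2.75, 4.21, 6.44, 9.85, 15.07]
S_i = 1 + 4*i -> [1, 5, 9, 13, 17]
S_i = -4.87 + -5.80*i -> [-4.87, -10.67, -16.47, -22.27, -28.07]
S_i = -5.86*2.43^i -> [-5.86, -14.24, -34.6, -84.08, -204.33]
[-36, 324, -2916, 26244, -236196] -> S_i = -36*-9^i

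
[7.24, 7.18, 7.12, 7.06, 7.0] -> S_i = 7.24 + -0.06*i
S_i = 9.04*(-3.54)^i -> [9.04, -32.0, 113.29, -401.03, 1419.65]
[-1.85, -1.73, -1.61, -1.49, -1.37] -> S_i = -1.85 + 0.12*i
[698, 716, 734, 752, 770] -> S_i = 698 + 18*i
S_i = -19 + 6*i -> [-19, -13, -7, -1, 5]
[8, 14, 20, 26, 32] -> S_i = 8 + 6*i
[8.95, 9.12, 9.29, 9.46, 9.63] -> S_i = 8.95 + 0.17*i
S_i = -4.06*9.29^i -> [-4.06, -37.72, -350.39, -3255.17, -30240.49]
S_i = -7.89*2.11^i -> [-7.89, -16.65, -35.13, -74.12, -156.39]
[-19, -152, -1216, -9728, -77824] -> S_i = -19*8^i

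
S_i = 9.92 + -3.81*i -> [9.92, 6.11, 2.3, -1.51, -5.32]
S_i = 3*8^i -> [3, 24, 192, 1536, 12288]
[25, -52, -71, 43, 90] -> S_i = Random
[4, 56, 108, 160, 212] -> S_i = 4 + 52*i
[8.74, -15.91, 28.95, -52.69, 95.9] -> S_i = 8.74*(-1.82)^i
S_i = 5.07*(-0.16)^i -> [5.07, -0.81, 0.13, -0.02, 0.0]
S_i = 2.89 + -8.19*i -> [2.89, -5.3, -13.49, -21.68, -29.87]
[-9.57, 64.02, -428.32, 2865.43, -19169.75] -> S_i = -9.57*(-6.69)^i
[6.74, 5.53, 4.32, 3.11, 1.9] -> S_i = 6.74 + -1.21*i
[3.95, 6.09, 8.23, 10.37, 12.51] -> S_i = 3.95 + 2.14*i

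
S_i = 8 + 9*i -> [8, 17, 26, 35, 44]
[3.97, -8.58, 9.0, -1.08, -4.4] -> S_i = Random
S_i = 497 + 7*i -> [497, 504, 511, 518, 525]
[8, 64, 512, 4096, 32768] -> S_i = 8*8^i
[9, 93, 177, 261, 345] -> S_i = 9 + 84*i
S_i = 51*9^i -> [51, 459, 4131, 37179, 334611]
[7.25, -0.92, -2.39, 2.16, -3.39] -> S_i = Random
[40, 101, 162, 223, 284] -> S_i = 40 + 61*i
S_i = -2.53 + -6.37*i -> [-2.53, -8.9, -15.27, -21.64, -28.01]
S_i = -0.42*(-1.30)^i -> [-0.42, 0.55, -0.71, 0.92, -1.2]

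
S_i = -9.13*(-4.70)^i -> [-9.13, 42.91, -201.68, 947.9, -4455.15]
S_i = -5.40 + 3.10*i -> [-5.4, -2.3, 0.8, 3.9, 7.0]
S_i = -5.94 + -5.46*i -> [-5.94, -11.4, -16.86, -22.32, -27.78]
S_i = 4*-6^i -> [4, -24, 144, -864, 5184]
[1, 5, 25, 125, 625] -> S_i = 1*5^i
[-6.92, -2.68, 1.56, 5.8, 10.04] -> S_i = -6.92 + 4.24*i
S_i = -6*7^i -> [-6, -42, -294, -2058, -14406]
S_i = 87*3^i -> [87, 261, 783, 2349, 7047]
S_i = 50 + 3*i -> [50, 53, 56, 59, 62]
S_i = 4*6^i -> [4, 24, 144, 864, 5184]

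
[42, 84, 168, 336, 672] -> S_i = 42*2^i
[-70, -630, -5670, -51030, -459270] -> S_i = -70*9^i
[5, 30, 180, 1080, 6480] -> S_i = 5*6^i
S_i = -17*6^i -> [-17, -102, -612, -3672, -22032]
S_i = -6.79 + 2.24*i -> [-6.79, -4.55, -2.31, -0.07, 2.17]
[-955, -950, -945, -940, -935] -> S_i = -955 + 5*i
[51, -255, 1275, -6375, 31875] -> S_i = 51*-5^i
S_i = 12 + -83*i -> [12, -71, -154, -237, -320]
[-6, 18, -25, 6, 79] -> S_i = Random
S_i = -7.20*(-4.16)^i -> [-7.2, 29.95, -124.6, 518.34, -2156.28]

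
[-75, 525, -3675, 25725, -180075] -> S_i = -75*-7^i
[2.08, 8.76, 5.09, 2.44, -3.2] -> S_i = Random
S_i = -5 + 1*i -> [-5, -4, -3, -2, -1]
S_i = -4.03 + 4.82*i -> [-4.03, 0.79, 5.61, 10.43, 15.25]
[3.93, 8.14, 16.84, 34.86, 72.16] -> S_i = 3.93*2.07^i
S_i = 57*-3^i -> [57, -171, 513, -1539, 4617]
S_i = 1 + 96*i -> [1, 97, 193, 289, 385]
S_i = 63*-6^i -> [63, -378, 2268, -13608, 81648]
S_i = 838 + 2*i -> [838, 840, 842, 844, 846]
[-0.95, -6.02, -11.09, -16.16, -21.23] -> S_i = -0.95 + -5.07*i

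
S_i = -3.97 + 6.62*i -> [-3.97, 2.65, 9.27, 15.89, 22.51]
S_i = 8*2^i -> [8, 16, 32, 64, 128]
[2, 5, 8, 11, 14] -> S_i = 2 + 3*i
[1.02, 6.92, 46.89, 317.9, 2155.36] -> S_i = 1.02*6.78^i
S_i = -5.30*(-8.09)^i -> [-5.3, 42.88, -346.87, 2806.22, -22702.31]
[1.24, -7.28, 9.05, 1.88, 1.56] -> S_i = Random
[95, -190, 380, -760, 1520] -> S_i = 95*-2^i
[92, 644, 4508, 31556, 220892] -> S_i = 92*7^i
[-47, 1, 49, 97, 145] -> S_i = -47 + 48*i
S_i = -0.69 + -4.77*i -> [-0.69, -5.46, -10.23, -15.0, -19.77]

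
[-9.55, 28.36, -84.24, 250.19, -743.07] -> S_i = -9.55*(-2.97)^i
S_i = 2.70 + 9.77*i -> [2.7, 12.47, 22.24, 32.01, 41.78]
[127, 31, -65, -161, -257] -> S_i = 127 + -96*i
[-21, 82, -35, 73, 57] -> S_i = Random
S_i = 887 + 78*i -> [887, 965, 1043, 1121, 1199]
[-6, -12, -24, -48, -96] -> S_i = -6*2^i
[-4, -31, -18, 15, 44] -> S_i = Random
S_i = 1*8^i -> [1, 8, 64, 512, 4096]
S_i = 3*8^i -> [3, 24, 192, 1536, 12288]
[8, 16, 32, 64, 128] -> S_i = 8*2^i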